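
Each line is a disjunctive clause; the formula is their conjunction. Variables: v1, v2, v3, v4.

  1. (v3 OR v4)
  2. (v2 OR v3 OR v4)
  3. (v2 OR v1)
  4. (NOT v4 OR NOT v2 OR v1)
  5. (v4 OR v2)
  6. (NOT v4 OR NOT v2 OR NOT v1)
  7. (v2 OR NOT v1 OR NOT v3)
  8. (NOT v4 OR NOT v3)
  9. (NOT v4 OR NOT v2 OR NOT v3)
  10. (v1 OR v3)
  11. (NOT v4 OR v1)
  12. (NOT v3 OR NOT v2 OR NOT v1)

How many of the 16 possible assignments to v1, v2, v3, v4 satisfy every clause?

2

The models are:
  v1=0 v2=1 v3=1 v4=0
  v1=1 v2=0 v3=0 v4=1
Count: 2.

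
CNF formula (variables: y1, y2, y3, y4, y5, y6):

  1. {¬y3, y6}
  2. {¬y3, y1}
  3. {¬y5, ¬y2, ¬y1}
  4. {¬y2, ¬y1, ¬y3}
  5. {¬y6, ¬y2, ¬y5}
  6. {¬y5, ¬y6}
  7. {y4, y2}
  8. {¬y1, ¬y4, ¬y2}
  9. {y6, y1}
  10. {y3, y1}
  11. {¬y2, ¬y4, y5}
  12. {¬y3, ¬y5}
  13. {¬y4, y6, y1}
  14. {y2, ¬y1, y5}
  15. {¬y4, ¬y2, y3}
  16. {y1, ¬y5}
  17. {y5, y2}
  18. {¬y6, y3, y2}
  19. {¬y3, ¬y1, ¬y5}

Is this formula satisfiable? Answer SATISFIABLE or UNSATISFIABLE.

Try y1 = True.
Try y2 = True.
  then y5 is forced to False.
  then y3 is forced to False.
  then y4 is forced to False.
y6 is now unconstrained; take y6 = False.
So y1=True  y2=True  y3=False  y4=False  y5=False  y6=False is a satisfying assignment.

SATISFIABLE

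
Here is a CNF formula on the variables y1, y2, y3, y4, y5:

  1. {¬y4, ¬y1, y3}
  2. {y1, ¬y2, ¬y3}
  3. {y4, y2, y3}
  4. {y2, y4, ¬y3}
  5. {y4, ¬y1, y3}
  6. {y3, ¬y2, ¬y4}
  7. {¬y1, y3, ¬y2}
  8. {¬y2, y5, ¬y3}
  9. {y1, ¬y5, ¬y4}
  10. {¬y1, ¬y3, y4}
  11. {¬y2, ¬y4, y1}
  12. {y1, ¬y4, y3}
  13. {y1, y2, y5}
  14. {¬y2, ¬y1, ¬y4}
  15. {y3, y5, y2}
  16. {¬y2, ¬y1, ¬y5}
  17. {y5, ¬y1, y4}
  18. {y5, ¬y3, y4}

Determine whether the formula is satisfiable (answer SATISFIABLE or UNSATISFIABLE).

SATISFIABLE

Try y1 = True.
The remaining clauses are satisfied by y2 = False, y3 = True, y4 = True, y5 = False.
So y1=T  y2=F  y3=T  y4=T  y5=F is a satisfying assignment.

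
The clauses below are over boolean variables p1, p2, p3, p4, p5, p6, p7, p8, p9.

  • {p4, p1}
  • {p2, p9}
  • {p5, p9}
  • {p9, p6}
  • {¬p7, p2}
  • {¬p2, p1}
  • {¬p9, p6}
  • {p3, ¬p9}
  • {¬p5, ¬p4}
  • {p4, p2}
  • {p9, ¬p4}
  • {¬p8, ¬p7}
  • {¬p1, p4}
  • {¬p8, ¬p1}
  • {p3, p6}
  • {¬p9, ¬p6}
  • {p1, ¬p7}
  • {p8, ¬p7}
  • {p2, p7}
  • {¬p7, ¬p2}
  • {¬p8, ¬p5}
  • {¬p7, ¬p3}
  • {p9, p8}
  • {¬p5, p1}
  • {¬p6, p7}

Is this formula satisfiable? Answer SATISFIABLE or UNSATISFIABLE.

UNSATISFIABLE

p7 = True:
  propagation gives p2=True; an empty clause results — contradiction.
p7 = False:
  propagation gives p2=True, p1=True, p4=True, p5=False; an empty clause results — contradiction.
Every branch closes, so no satisfying assignment exists.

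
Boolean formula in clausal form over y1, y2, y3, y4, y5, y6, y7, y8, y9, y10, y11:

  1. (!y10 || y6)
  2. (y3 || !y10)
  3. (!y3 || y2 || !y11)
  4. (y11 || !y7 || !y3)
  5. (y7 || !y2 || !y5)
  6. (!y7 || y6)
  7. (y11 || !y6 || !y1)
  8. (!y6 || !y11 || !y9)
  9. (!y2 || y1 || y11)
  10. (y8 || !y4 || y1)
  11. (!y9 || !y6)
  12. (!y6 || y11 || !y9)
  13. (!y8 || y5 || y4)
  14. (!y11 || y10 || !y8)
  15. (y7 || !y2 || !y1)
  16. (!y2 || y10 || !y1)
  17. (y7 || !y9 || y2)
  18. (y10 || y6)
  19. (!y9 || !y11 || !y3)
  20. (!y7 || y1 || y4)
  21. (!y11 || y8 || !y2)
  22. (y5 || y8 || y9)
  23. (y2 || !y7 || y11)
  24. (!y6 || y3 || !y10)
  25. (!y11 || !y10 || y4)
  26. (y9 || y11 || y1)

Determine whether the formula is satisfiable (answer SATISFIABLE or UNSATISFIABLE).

Try y1 = False.
Try y2 = True.
  then y11 is forced to True.
  then y8 is forced to True.
  then y10 is forced to True.
  then y6 is forced to True.
  then y3 is forced to True.
  then y9 is forced to False.
  then y4 is forced to True.
Set y5 = False and propagate.
y7 is now unconstrained; take y7 = True.
So y1=0, y2=1, y3=1, y4=1, y5=0, y6=1, y7=1, y8=1, y9=0, y10=1, y11=1 is a satisfying assignment.

SATISFIABLE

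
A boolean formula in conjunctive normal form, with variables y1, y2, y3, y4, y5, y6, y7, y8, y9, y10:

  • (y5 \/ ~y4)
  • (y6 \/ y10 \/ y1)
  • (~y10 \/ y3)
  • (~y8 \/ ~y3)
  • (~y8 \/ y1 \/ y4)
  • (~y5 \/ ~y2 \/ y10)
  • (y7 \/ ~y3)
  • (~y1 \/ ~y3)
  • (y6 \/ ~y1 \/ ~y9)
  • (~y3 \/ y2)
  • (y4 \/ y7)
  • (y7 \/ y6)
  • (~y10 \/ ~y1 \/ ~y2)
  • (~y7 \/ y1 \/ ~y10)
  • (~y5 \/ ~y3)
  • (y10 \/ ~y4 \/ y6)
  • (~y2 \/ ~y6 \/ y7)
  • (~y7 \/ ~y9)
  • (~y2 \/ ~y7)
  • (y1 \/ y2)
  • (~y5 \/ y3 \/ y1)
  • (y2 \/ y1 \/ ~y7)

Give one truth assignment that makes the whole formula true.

y1=1, y2=0, y3=0, y4=1, y5=1, y6=1, y7=0, y8=0, y9=1, y10=0

Check each clause:
  1. (~y4 \/ y5) — y5 is true.
  2. (y1 \/ y10 \/ y6) — y1 is true.
  3. (y3 \/ ~y10) — ~y10 is true.
  4. (~y3 \/ ~y8) — ~y8 is true.
  5. (y1 \/ ~y8 \/ y4) — ~y8 is true.
  6. (~y2 \/ ~y5 \/ y10) — ~y2 is true.
  7. (y7 \/ ~y3) — ~y3 is true.
  8. (~y3 \/ ~y1) — ~y3 is true.
  9. (~y1 \/ ~y9 \/ y6) — y6 is true.
  10. (~y3 \/ y2) — ~y3 is true.
  11. (y4 \/ y7) — y4 is true.
  12. (y7 \/ y6) — y6 is true.
  13. (~y10 \/ ~y1 \/ ~y2) — ~y2 is true.
  14. (~y7 \/ ~y10 \/ y1) — y1 is true.
  15. (~y3 \/ ~y5) — ~y3 is true.
  16. (y6 \/ ~y4 \/ y10) — y6 is true.
  17. (~y2 \/ ~y6 \/ y7) — ~y2 is true.
  18. (~y7 \/ ~y9) — ~y7 is true.
  19. (~y2 \/ ~y7) — ~y7 is true.
  20. (y1 \/ y2) — y1 is true.
  21. (~y5 \/ y1 \/ y3) — y1 is true.
  22. (~y7 \/ y1 \/ y2) — y1 is true.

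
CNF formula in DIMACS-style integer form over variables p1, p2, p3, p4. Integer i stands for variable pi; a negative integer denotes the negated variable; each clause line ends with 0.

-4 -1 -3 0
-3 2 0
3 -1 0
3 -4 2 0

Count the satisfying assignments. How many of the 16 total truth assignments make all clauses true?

The models are:
  p1=F p2=F p3=F p4=F
  p1=F p2=T p3=F p4=F
  p1=F p2=T p3=F p4=T
  p1=F p2=T p3=T p4=F
  p1=F p2=T p3=T p4=T
  p1=T p2=T p3=T p4=F
Count: 6.

6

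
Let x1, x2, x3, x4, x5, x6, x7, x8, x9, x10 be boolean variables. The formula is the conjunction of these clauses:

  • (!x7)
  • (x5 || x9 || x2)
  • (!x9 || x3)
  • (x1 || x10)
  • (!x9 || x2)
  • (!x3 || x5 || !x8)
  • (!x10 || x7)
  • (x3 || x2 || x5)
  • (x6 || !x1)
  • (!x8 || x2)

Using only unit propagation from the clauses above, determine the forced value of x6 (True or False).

Unit clause (!x7) sets x7 = False.
In (!x10 || x7), x7 is now false; !x10 must hold, so x10 = False.
(x1 || x10): since x10 = False, the clause reduces to (x1). x1 = True.
(!x1 || x6): since x1 = True, the clause reduces to (x6). x6 = True.

True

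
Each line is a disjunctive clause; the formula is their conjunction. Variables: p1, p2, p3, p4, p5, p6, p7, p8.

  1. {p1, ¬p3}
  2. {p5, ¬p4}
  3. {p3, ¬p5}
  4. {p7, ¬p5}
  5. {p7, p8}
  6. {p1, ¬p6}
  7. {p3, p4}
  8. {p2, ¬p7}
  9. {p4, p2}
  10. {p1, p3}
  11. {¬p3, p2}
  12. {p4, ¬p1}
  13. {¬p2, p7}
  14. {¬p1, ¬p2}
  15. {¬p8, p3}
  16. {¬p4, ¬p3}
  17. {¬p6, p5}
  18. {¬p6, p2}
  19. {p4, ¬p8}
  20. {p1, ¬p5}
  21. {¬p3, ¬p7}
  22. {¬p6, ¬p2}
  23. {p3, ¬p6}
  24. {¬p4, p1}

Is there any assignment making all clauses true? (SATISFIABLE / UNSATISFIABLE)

p3 = True:
  propagation gives p1=True, p2=True; an empty clause results — contradiction.
p3 = False:
  propagation gives p5=False, p4=False; an empty clause results — contradiction.
Every branch closes, so no satisfying assignment exists.

UNSATISFIABLE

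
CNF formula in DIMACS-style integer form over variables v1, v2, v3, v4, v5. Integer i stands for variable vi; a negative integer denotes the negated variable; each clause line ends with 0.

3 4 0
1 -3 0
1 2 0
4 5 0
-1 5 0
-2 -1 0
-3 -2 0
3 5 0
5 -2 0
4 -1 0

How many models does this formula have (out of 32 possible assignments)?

3

The models are:
  v1=0 v2=1 v3=0 v4=1 v5=1
  v1=1 v2=0 v3=0 v4=1 v5=1
  v1=1 v2=0 v3=1 v4=1 v5=1
Count: 3.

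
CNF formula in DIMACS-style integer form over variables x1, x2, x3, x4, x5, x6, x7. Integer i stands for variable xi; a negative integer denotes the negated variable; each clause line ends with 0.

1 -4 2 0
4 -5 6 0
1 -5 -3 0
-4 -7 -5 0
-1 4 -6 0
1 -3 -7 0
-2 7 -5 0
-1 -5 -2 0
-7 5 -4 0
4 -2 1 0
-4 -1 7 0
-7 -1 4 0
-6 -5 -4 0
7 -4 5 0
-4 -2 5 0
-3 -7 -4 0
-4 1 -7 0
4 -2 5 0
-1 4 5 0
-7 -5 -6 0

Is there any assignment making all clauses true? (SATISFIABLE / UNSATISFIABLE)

Pure literal: x3 appears only negated; assign x3 = False.
Set x1 = False and propagate.
The remaining clauses are satisfied by x2 = False, x4 = False, x5 = False, x6 = False, x7 = False.
So x1=False  x2=False  x3=False  x4=False  x5=False  x6=False  x7=False is a satisfying assignment.

SATISFIABLE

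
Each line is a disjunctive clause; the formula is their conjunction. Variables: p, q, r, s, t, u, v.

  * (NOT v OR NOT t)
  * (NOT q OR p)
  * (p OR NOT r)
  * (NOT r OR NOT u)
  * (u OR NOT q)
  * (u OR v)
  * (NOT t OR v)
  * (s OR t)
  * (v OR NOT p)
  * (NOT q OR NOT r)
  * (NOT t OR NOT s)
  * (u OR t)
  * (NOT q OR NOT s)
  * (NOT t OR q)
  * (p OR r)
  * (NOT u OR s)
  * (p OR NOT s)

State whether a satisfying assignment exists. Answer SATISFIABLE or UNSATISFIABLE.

SATISFIABLE

Set p = True and propagate.
  then v is forced to True.
  then t is forced to False.
  then s is forced to True.
  then u is forced to True.
  then r is forced to False.
  then q is forced to False.
Every clause has at least one true literal under this assignment.
So p=True, q=False, r=False, s=True, t=False, u=True, v=True is a satisfying assignment.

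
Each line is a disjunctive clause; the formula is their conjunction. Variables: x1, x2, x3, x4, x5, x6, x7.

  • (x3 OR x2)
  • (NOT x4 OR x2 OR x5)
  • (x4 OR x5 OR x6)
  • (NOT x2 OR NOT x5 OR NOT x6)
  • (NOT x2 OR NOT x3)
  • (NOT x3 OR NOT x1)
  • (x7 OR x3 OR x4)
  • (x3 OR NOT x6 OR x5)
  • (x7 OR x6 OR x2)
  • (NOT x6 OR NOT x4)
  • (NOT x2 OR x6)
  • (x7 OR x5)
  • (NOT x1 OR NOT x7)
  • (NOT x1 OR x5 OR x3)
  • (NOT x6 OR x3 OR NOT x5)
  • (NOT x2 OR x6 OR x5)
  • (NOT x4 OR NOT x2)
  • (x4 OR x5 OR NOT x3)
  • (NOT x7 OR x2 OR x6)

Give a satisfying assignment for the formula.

x1 = False, x2 = False, x3 = True, x4 = False, x5 = True, x6 = True, x7 = True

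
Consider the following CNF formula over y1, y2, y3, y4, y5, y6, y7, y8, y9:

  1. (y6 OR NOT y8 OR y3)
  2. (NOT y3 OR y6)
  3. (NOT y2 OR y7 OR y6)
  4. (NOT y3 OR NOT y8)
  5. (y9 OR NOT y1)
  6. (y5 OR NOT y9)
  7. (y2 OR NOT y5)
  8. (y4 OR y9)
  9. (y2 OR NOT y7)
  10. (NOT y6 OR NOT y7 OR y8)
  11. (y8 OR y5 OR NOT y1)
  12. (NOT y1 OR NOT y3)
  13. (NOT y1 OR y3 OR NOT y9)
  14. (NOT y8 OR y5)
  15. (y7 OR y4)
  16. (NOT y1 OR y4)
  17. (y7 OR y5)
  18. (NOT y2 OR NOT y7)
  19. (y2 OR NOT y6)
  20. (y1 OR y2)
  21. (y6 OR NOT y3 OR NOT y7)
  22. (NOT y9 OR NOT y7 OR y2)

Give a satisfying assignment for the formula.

y1 = False, y2 = True, y3 = True, y4 = True, y5 = True, y6 = True, y7 = False, y8 = False, y9 = True

Pure literal: y4 appears only positively; assign y4 = True.
Set y1 = False and propagate.
  then y2 is forced to True.
  then y7 is forced to False.
  then y6 is forced to True.
  then y5 is forced to True.
For the remaining variables, y3 = True, y8 = False, y9 = True works.
Every clause has at least one true literal under this assignment.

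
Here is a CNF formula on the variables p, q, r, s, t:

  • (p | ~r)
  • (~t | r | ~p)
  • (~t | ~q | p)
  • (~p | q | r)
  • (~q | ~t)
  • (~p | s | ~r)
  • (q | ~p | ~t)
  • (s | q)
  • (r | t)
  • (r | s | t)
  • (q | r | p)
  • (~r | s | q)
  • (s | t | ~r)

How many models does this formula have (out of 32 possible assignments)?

2

The models are:
  p=T q=F r=T s=T t=F
  p=T q=T r=T s=T t=F
That's 2 in total.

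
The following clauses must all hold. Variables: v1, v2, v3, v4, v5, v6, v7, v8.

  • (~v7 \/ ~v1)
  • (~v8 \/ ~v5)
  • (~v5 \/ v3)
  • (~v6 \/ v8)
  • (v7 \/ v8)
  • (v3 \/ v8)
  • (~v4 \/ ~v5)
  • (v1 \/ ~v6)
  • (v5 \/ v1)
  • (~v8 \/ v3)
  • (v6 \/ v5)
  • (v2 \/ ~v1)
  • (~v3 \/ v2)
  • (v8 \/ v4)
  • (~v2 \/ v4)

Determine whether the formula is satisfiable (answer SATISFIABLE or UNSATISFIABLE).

SATISFIABLE

Set v1 = True and propagate.
  then v7 is forced to False.
  then v8 is forced to True.
  then v5 is forced to False.
  then v3 is forced to True.
  then v6 is forced to True.
  then v2 is forced to True.
  then v4 is forced to True.
So v1=T  v2=T  v3=T  v4=T  v5=F  v6=T  v7=F  v8=T is a satisfying assignment.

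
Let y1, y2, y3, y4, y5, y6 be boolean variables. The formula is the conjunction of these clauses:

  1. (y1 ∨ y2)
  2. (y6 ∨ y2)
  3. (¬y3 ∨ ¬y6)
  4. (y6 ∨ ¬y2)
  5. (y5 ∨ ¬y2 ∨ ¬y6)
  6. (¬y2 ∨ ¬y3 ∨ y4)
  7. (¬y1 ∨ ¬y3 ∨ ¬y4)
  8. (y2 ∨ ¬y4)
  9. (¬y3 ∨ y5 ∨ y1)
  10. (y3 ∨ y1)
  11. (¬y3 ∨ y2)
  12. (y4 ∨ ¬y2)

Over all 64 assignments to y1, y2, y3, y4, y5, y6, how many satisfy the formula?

3

Satisfying assignments:
  y1=T y2=F y3=F y4=F y5=F y6=T
  y1=T y2=F y3=F y4=F y5=T y6=T
  y1=T y2=T y3=F y4=T y5=T y6=T
That's 3 in total.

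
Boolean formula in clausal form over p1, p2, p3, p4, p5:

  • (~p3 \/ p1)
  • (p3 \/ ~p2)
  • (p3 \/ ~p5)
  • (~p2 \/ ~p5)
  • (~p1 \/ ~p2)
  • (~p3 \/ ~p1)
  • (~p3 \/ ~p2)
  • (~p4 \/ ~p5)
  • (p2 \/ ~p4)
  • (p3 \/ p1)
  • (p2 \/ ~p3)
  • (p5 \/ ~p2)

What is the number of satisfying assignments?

The models are:
  p1=T p2=F p3=F p4=F p5=F
Count: 1.

1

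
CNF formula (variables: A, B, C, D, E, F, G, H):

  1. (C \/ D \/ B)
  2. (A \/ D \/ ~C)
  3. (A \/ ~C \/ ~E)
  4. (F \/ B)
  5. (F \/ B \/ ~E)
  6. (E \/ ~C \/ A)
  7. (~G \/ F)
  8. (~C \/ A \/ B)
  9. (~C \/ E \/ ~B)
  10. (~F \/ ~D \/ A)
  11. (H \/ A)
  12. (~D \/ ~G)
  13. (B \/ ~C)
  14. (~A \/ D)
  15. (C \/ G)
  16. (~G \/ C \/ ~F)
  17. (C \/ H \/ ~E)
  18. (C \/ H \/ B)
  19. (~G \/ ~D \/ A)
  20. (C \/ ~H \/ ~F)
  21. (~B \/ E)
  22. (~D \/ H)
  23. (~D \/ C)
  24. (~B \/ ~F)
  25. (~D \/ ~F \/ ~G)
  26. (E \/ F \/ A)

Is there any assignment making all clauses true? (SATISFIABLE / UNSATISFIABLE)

SATISFIABLE

Try A = True.
  then D is forced to True.
  then G is forced to False.
  then C is forced to True.
  then B is forced to True.
  then E is forced to True.
  then H is forced to True.
  then F is forced to False.
So A=True, B=True, C=True, D=True, E=True, F=False, G=False, H=True is a satisfying assignment.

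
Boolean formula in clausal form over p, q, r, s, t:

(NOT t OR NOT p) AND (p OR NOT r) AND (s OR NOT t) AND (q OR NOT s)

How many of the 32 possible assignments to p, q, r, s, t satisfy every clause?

10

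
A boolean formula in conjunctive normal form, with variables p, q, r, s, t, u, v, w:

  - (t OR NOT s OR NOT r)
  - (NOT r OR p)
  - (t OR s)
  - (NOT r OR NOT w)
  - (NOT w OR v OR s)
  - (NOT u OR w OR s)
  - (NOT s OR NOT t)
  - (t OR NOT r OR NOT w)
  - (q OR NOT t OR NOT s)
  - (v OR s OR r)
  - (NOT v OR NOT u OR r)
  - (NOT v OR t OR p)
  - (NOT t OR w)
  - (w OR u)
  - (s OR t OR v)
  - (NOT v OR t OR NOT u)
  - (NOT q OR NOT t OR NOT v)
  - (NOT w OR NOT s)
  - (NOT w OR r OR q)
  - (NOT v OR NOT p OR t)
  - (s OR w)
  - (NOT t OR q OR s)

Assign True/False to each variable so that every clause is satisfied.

p=False  q=False  r=False  s=True  t=False  u=True  v=False  w=False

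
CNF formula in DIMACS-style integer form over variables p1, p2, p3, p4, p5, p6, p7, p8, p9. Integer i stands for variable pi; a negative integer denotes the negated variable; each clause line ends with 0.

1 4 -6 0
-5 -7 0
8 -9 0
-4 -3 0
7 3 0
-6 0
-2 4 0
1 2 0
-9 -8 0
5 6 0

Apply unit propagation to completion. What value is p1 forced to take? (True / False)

True

(~p6) is a unit clause: p6 = False.
From (p5 | p6) and p6 = False: p5 = True.
(~p7 | ~p5) with p5 = True leaves only ~p7, so p7 = False.
(p3 | p7): since p7 = False, the clause reduces to (p3). p3 = True.
From (~p4 | ~p3) and p3 = True: p4 = False.
(p4 | ~p2) with p4 = False leaves only ~p2, so p2 = False.
In (p2 | p1), p2 is now false; p1 must hold, so p1 = True.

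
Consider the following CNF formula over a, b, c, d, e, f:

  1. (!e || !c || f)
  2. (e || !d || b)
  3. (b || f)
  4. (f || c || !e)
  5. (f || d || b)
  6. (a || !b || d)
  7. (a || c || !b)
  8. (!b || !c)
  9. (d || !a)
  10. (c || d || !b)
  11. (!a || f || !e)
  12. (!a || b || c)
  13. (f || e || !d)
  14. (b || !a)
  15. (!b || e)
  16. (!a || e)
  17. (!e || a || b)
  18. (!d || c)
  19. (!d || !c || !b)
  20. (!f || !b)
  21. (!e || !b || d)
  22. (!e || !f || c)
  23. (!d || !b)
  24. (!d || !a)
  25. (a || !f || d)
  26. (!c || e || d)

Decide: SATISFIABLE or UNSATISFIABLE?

UNSATISFIABLE

b = True:
  propagation gives c=False, a=True, d=True; an empty clause results — contradiction.
b = False:
  propagation gives f=True, a=False, e=False, d=False; an empty clause results — contradiction.
Every branch closes, so no satisfying assignment exists.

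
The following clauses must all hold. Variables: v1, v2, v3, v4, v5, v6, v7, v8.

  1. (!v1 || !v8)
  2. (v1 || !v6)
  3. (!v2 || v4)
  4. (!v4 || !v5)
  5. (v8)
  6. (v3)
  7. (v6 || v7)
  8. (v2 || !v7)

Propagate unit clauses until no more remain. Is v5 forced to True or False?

False

Unit clause (v8) sets v8 = True.
(!v1 || !v8): since v8 = True, the clause reduces to (!v1). v1 = False.
(v1 || !v6) with v1 = False leaves only !v6, so v6 = False.
Unit clause (v3) sets v3 = True.
(v6 || v7): since v6 = False, the clause reduces to (v7). v7 = True.
From (!v7 || v2) and v7 = True: v2 = True.
In (!v2 || v4), !v2 is now false; v4 must hold, so v4 = True.
(!v5 || !v4) with v4 = True leaves only !v5, so v5 = False.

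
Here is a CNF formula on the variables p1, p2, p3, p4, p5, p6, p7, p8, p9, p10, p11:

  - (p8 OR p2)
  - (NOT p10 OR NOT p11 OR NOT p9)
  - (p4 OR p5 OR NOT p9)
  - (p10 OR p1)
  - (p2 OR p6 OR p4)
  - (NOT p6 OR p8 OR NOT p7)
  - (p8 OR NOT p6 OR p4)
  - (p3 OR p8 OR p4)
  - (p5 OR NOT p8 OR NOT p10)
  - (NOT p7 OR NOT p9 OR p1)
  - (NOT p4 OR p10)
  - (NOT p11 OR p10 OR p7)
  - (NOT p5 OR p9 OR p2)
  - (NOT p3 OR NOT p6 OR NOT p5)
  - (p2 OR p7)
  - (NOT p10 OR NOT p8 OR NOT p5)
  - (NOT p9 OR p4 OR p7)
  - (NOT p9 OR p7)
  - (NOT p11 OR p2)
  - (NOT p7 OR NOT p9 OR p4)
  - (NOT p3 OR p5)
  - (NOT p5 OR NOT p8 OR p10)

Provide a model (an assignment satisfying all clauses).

p1=0, p2=1, p3=0, p4=1, p5=0, p6=0, p7=0, p8=0, p9=0, p10=1, p11=1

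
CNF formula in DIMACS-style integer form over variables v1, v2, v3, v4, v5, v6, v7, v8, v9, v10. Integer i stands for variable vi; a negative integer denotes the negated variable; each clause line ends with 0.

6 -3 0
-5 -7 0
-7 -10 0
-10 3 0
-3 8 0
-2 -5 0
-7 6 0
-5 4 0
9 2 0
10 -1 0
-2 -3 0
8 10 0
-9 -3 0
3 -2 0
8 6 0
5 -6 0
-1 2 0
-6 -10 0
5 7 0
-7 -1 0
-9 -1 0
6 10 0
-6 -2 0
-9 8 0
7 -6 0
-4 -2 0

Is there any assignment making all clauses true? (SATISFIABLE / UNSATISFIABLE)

UNSATISFIABLE

v6 = True:
  propagation gives v5=True, v7=False; an empty clause results — contradiction.
v6 = False:
  propagation gives v3=False, v10=False; an empty clause results — contradiction.
Every branch closes, so no satisfying assignment exists.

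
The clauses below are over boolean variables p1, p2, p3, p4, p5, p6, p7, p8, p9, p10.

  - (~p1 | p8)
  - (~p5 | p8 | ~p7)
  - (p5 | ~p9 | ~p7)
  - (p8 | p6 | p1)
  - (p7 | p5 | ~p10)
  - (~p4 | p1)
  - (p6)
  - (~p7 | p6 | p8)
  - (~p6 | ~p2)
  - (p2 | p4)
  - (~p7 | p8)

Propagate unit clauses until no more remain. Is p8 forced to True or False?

(p6) stands alone — p6 = True.
(~p2 | ~p6): since p6 = True, the clause reduces to (~p2). p2 = False.
In (p4 | p2), p2 is now false; p4 must hold, so p4 = True.
(~p4 | p1) with p4 = True leaves only p1, so p1 = True.
(~p1 | p8) with p1 = True leaves only p8, so p8 = True.

True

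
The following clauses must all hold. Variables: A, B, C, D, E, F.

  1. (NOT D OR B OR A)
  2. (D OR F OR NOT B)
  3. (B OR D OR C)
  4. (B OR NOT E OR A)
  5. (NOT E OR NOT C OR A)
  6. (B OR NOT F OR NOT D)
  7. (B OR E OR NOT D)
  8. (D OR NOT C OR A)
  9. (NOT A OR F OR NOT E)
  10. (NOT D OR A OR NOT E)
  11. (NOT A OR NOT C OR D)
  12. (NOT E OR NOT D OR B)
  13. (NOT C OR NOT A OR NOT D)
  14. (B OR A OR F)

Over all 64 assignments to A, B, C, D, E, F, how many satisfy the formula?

11

Split on D, then A.
  D=1, A=1: remaining (B,C,E,F) ∈ {(1,0,0,0); (1,0,0,1); (1,0,1,1)} — 3.
  D=1, A=0: remaining (B,C,E,F) ∈ {(1,0,0,0); (1,0,0,1); (1,1,0,0); (1,1,0,1)} — 4.
  D=0, A=1: remaining (B,C,E,F) ∈ {(1,0,0,1); (1,0,1,1)} — 2.
  D=0, A=0: remaining (B,C,E,F) ∈ {(1,0,0,1); (1,0,1,1)} — 2.
Total: 3 + 4 + 2 + 2 = 11.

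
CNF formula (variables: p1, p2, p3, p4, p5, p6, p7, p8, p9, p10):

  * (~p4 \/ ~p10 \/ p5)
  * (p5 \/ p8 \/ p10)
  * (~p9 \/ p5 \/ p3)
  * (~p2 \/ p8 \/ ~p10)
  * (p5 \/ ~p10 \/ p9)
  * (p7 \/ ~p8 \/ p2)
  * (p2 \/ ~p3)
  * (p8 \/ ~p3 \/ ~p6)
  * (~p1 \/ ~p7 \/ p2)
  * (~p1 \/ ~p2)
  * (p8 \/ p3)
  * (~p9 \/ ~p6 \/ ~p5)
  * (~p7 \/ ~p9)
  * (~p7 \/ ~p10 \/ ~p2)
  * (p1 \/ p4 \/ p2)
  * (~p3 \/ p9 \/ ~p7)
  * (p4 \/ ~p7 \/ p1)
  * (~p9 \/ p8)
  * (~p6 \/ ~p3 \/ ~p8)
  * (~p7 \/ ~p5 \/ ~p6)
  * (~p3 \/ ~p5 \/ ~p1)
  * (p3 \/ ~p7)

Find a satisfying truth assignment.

p1=0, p2=1, p3=0, p4=1, p5=0, p6=1, p7=0, p8=1, p9=0, p10=0

Check each clause:
  1. (p5 \/ ~p10 \/ ~p4) — ~p10 is true.
  2. (p10 \/ p5 \/ p8) — p8 is true.
  3. (~p9 \/ p5 \/ p3) — ~p9 is true.
  4. (~p2 \/ p8 \/ ~p10) — p8 is true.
  5. (p5 \/ ~p10 \/ p9) — ~p10 is true.
  6. (p2 \/ ~p8 \/ p7) — p2 is true.
  7. (p2 \/ ~p3) — p2 is true.
  8. (~p3 \/ ~p6 \/ p8) — p8 is true.
  9. (p2 \/ ~p7 \/ ~p1) — ~p7 is true.
  10. (~p1 \/ ~p2) — ~p1 is true.
  11. (p3 \/ p8) — p8 is true.
  12. (~p9 \/ ~p5 \/ ~p6) — ~p5 is true.
  13. (~p9 \/ ~p7) — ~p7 is true.
  14. (~p10 \/ ~p2 \/ ~p7) — ~p7 is true.
  15. (p1 \/ p2 \/ p4) — p2 is true.
  16. (p9 \/ ~p7 \/ ~p3) — ~p7 is true.
  17. (~p7 \/ p1 \/ p4) — p4 is true.
  18. (p8 \/ ~p9) — p8 is true.
  19. (~p3 \/ ~p6 \/ ~p8) — ~p3 is true.
  20. (~p5 \/ ~p7 \/ ~p6) — ~p7 is true.
  21. (~p1 \/ ~p5 \/ ~p3) — ~p5 is true.
  22. (~p7 \/ p3) — ~p7 is true.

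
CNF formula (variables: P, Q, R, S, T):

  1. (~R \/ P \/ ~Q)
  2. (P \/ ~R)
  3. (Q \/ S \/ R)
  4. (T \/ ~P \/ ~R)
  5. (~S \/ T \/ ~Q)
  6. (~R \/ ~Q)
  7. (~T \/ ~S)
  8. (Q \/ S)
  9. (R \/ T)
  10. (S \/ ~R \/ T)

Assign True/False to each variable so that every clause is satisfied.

Try P = False.
  then R is forced to False.
  then T is forced to True.
  then S is forced to False.
  then Q is forced to True.

P=F, Q=T, R=F, S=F, T=T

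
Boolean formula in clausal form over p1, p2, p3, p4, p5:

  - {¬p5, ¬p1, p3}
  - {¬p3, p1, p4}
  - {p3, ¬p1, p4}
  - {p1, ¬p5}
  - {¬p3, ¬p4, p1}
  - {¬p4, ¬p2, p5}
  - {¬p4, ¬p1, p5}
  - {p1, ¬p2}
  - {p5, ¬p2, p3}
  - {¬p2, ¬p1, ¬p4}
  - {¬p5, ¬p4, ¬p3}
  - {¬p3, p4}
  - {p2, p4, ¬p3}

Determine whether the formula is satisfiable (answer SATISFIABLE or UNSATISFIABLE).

SATISFIABLE

Set p1 = False and propagate.
  then p5 is forced to False.
  then p2 is forced to False.
Branch on p3: take p3 = False.
p4 is now unconstrained; take p4 = True.
So p1 = False  p2 = False  p3 = False  p4 = True  p5 = False is a satisfying assignment.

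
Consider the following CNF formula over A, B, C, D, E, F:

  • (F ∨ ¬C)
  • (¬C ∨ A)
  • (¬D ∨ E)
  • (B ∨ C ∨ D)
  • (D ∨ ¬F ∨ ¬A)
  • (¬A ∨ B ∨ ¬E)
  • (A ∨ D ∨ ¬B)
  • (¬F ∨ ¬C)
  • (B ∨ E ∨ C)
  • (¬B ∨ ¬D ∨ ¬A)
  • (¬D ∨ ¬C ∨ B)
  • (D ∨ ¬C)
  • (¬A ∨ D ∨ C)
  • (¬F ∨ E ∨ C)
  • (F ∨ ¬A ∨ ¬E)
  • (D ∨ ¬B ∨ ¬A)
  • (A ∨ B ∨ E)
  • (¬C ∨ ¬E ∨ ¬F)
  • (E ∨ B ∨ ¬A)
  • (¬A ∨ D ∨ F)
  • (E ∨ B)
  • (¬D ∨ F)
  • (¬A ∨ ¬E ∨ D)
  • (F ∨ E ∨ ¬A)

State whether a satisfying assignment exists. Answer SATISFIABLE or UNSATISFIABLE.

SATISFIABLE

Branch on A: take A = False.
  then C is forced to False.
Try B = True.
  then D is forced to True.
  then E is forced to True.
  then F is forced to True.
So A=F, B=T, C=F, D=T, E=T, F=T is a satisfying assignment.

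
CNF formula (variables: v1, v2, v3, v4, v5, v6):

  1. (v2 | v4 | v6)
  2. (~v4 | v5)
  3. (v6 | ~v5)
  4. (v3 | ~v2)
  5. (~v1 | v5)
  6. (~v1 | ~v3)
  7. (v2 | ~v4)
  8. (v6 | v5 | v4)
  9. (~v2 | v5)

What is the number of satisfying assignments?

Case analysis on v5 and v2:
  v5=1, v2=1: remaining (v1,v3,v4,v6) ∈ {(0,1,0,1); (0,1,1,1)} — 2.
  v5=1, v2=0: remaining (v1,v3,v4,v6) ∈ {(0,0,0,1); (0,1,0,1); (1,0,0,1)} — 3.
  v5=0, v2=1: a clause becomes empty — 0.
  v5=0, v2=0: remaining (v1,v3,v4,v6) ∈ {(0,0,0,1); (0,1,0,1)} — 2.
Total: 2 + 3 + 0 + 2 = 7.

7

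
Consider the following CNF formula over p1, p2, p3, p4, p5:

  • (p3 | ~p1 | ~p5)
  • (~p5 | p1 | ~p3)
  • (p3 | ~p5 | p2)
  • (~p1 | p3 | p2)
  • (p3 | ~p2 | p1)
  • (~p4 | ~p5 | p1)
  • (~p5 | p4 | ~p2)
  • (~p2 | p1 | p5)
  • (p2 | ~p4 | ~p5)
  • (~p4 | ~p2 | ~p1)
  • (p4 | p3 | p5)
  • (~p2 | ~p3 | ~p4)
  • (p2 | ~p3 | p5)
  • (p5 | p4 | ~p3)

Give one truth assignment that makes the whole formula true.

Try p1 = True.
For the remaining variables, p2 = False, p3 = True, p4 = False, p5 = True works.
Every clause has at least one true literal under this assignment.

p1=T, p2=F, p3=T, p4=F, p5=T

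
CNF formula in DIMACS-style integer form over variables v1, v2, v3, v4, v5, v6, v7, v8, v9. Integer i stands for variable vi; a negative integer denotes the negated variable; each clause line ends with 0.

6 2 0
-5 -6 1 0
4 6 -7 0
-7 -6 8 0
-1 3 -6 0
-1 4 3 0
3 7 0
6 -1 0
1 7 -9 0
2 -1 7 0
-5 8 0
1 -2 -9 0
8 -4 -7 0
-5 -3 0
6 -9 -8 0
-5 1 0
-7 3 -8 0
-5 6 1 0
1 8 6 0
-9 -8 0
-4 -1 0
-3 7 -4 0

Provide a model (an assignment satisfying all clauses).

v1=F, v2=T, v3=T, v4=F, v5=F, v6=F, v7=F, v8=T, v9=F

v5 occurs only negated in the remaining clauses — set v5 = False.
v9 occurs only negated in the remaining clauses — set v9 = False.
Try v1 = False.
The remaining clauses are satisfied by v2 = True, v3 = True, v4 = False, v6 = False, v7 = False, v8 = True.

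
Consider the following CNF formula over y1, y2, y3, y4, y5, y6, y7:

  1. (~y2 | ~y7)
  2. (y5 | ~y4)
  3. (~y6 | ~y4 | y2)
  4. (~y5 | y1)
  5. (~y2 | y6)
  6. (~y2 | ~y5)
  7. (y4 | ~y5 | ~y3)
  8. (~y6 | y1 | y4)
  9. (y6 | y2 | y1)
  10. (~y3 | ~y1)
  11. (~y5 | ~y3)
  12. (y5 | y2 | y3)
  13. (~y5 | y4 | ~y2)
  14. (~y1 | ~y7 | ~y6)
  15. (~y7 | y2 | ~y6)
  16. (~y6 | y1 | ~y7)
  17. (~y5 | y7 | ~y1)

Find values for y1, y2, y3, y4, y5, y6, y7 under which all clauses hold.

y1=T, y2=T, y3=F, y4=F, y5=F, y6=T, y7=F

Branch on y1: take y1 = True.
  then y3 is forced to False.
Try y2 = True.
  then y7 is forced to False.
  then y6 is forced to True.
  then y5 is forced to False.
  then y4 is forced to False.
Check each clause:
  1. (~y2 | ~y7) — ~y7 is true.
  2. (~y4 | y5) — ~y4 is true.
  3. (~y6 | y2 | ~y4) — y2 is true.
  4. (y1 | ~y5) — y1 is true.
  5. (y6 | ~y2) — y6 is true.
  6. (~y2 | ~y5) — ~y5 is true.
  7. (~y5 | y4 | ~y3) — ~y5 is true.
  8. (y1 | ~y6 | y4) — y1 is true.
  9. (y1 | y2 | y6) — y1 is true.
  10. (~y3 | ~y1) — ~y3 is true.
  11. (~y5 | ~y3) — ~y5 is true.
  12. (y5 | y3 | y2) — y2 is true.
  13. (~y5 | ~y2 | y4) — ~y5 is true.
  14. (~y6 | ~y1 | ~y7) — ~y7 is true.
  15. (~y6 | y2 | ~y7) — ~y7 is true.
  16. (~y7 | y1 | ~y6) — y1 is true.
  17. (~y1 | y7 | ~y5) — ~y5 is true.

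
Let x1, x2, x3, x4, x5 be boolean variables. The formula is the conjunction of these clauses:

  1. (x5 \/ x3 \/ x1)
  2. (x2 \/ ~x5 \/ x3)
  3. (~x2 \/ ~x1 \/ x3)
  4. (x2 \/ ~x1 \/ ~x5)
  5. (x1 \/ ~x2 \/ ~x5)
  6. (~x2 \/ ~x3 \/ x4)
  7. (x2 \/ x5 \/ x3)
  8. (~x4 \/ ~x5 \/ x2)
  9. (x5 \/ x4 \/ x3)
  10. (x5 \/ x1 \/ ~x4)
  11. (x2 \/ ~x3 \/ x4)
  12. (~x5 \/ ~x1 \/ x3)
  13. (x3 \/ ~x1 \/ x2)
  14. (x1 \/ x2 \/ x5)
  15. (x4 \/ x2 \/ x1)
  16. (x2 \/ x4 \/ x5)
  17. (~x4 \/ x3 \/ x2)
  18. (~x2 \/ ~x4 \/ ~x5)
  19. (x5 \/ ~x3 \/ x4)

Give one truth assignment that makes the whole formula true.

x1=True, x2=False, x3=True, x4=True, x5=False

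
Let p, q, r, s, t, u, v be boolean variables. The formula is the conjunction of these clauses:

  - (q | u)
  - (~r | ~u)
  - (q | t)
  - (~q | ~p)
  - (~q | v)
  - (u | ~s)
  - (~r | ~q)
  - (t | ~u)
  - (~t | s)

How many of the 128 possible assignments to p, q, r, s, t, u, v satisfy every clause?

6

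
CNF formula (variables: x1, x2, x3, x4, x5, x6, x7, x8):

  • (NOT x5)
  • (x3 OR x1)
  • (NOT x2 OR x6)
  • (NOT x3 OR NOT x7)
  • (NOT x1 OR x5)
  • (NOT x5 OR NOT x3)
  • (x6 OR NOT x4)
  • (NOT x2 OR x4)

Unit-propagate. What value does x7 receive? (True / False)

False

(NOT x5) stands alone — x5 = False.
In (NOT x1 OR x5), x5 is now false; NOT x1 must hold, so x1 = False.
(x3 OR x1) with x1 = False leaves only x3, so x3 = True.
(NOT x3 OR NOT x7): since x3 = True, the clause reduces to (NOT x7). x7 = False.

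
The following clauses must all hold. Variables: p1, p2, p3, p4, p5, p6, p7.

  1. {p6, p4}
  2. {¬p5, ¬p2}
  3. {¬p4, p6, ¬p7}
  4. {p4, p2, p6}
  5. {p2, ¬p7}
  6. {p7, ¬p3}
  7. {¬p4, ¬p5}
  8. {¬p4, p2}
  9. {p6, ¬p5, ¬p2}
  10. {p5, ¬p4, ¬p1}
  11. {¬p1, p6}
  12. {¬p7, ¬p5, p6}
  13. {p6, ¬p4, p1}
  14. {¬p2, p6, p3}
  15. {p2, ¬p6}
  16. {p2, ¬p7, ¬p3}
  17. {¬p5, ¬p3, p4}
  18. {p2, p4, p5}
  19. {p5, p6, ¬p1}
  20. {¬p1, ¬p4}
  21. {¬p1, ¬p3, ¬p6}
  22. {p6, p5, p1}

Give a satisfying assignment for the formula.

p1=False  p2=True  p3=False  p4=False  p5=False  p6=True  p7=False

Set p1 = False and propagate.
The remaining clauses are satisfied by p2 = True, p3 = False, p4 = False, p5 = False, p6 = True, p7 = False.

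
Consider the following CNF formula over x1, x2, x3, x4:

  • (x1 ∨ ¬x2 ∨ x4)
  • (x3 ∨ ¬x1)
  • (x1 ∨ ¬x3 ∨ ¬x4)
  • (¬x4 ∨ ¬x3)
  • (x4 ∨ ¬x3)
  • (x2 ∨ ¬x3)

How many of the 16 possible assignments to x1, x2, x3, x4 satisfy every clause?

Satisfying assignments:
  x1=F x2=F x3=F x4=F
  x1=F x2=F x3=F x4=T
  x1=F x2=T x3=F x4=T
That's 3 in total.

3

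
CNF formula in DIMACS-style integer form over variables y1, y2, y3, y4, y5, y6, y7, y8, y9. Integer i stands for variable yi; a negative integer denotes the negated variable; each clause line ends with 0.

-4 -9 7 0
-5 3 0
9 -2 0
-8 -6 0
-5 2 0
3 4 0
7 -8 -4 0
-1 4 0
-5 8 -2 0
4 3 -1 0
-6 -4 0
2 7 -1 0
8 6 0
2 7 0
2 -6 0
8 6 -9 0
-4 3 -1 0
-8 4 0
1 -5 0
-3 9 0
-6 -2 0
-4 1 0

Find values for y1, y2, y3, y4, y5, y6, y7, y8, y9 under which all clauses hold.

y5 occurs only negated in the remaining clauses — set y5 = False.
y7 occurs only positively in the remaining clauses — set y7 = True.
Set y1 = True and propagate.
  then y4 is forced to True.
  then y6 is forced to False.
  then y8 is forced to True.
  then y3 is forced to True.
  then y9 is forced to True.
y2 is now unconstrained; take y2 = False.

y1=T, y2=F, y3=T, y4=T, y5=F, y6=F, y7=T, y8=T, y9=T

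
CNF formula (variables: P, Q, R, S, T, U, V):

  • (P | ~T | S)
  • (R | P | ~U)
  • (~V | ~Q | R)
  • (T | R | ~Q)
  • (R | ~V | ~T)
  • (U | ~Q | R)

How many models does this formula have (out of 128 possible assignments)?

75

Case analysis on R and Q:
  R=T, Q=T: U, V free; 7 ways for (P,S,T) × 2^2 = 28.
  R=T, Q=F: U, V free; 7 ways for (P,S,T) × 2^2 = 28.
  R=F, Q=T: remaining (P,S,T,U,V) ∈ {(T,F,T,T,F); (T,T,T,T,F)} — 2.
  R=F, Q=F: 17 of the 32 assignments to (P,S,T,U,V) work.
Total: 28 + 28 + 2 + 17 = 75.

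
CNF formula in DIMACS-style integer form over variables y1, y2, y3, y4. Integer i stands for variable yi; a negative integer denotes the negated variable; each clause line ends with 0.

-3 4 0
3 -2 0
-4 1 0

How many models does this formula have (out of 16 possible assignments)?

The models are:
  y1=F y2=F y3=F y4=F
  y1=T y2=F y3=F y4=F
  y1=T y2=F y3=F y4=T
  y1=T y2=F y3=T y4=T
  y1=T y2=T y3=T y4=T
Count: 5.

5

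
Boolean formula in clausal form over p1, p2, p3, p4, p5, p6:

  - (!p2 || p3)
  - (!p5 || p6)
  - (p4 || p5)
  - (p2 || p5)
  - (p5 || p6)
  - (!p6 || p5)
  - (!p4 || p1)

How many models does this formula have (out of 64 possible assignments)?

9

Case analysis on p5 and p6:
  p5=T, p6=T: 9 of the 16 assignments to (p1,p2,p3,p4) work.
  p5=T, p6=F: a clause becomes empty — 0.
  p5=F, p6=T: a clause becomes empty — 0.
  p5=F, p6=F: a clause becomes empty — 0.
Total: 9 + 0 + 0 + 0 = 9.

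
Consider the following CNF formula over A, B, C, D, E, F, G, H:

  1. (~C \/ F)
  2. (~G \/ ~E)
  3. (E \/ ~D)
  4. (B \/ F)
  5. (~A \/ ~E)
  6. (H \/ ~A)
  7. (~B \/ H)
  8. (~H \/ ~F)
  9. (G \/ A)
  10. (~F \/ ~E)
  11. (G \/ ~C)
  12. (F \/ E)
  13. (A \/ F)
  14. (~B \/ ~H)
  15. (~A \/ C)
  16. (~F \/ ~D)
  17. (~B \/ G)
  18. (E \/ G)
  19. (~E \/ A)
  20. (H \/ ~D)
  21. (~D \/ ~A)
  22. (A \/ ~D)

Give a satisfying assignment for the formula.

A=F, B=F, C=T, D=F, E=F, F=T, G=T, H=F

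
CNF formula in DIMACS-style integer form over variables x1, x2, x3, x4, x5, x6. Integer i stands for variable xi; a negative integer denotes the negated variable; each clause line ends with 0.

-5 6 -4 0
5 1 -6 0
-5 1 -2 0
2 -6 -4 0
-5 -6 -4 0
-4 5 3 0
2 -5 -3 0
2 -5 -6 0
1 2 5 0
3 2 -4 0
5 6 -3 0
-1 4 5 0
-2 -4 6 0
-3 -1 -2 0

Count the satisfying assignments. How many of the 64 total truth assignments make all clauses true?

5

The models are:
  x1=F x2=F x3=F x4=F x5=T x6=F
  x1=F x2=T x3=F x4=F x5=F x6=F
  x1=T x2=F x3=F x4=F x5=T x6=F
  x1=T x2=T x3=F x4=F x5=T x6=F
  x1=T x2=T x3=F x4=F x5=T x6=T
Count: 5.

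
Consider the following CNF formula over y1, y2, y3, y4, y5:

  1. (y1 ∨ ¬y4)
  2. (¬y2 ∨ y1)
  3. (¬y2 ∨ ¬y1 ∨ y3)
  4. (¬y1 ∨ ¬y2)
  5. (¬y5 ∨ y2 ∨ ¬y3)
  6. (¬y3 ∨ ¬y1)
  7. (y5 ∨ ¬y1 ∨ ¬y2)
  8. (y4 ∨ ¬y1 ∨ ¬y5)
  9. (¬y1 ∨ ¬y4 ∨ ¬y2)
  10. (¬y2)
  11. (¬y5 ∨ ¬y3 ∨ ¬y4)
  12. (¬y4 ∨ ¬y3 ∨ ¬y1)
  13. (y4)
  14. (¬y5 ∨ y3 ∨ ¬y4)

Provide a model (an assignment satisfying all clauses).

y1=T, y2=F, y3=F, y4=T, y5=F

The clause (¬y2) is unit: y2 must be False.
Unit propagation: (y4) forces y4 = True.
(y1) is a unit clause, so y1 = True.
(¬y3) is a unit clause, so y3 = False.
The clause (¬y5) is unit: y5 must be False.
Every clause has at least one true literal under this assignment.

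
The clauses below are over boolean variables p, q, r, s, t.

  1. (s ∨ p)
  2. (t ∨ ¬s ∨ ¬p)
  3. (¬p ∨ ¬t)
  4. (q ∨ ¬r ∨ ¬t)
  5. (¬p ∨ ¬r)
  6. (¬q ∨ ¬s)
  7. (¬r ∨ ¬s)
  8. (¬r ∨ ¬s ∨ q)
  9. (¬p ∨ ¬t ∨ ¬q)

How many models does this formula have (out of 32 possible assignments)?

The models are:
  p=0 q=0 r=0 s=1 t=0
  p=0 q=0 r=0 s=1 t=1
  p=1 q=0 r=0 s=0 t=0
  p=1 q=1 r=0 s=0 t=0
Count: 4.

4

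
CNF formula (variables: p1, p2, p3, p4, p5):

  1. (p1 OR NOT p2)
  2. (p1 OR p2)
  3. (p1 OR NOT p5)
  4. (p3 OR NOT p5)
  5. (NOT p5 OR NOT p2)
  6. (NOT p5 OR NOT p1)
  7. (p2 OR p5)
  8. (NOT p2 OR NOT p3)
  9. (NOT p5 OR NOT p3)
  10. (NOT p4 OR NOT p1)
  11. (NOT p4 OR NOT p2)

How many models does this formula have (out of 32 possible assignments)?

1

Satisfying assignments:
  p1=1 p2=1 p3=0 p4=0 p5=0
Count: 1.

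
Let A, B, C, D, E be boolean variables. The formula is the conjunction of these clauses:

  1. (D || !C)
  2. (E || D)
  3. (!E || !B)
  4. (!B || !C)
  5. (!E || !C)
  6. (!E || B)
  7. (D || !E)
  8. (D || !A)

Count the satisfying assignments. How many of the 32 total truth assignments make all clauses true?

6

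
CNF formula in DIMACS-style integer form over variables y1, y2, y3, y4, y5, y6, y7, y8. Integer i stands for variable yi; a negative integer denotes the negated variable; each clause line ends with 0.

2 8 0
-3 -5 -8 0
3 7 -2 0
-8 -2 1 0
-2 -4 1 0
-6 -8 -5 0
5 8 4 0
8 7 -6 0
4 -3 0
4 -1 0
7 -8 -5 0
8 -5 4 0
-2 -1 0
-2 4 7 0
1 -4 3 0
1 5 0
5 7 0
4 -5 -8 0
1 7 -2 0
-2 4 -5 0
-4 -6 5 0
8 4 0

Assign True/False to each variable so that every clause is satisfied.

Pure literal: y6 appears only negated; assign y6 = False.
y7 occurs only positively in the remaining clauses — set y7 = True.
Set y1 = True and propagate.
  then y4 is forced to True.
  then y2 is forced to False.
  then y8 is forced to True.
The remaining clauses are satisfied by y3 = False, y5 = True.
Check each clause:
  1. (y8 OR y2) — y8 is true.
  2. (NOT y5 OR NOT y8 OR NOT y3) — NOT y3 is true.
  3. (y3 OR y7 OR NOT y2) — NOT y2 is true.
  4. (NOT y8 OR y1 OR NOT y2) — y1 is true.
  5. (NOT y2 OR NOT y4 OR y1) — y1 is true.
  6. (NOT y8 OR NOT y6 OR NOT y5) — NOT y6 is true.
  7. (y4 OR y8 OR y5) — y8 is true.
  8. (y8 OR y7 OR NOT y6) — y8 is true.
  9. (y4 OR NOT y3) — y4 is true.
  10. (NOT y1 OR y4) — y4 is true.
  11. (y7 OR NOT y5 OR NOT y8) — y7 is true.
  12. (y8 OR y4 OR NOT y5) — y8 is true.
  13. (NOT y2 OR NOT y1) — NOT y2 is true.
  14. (y7 OR NOT y2 OR y4) — y4 is true.
  15. (NOT y4 OR y3 OR y1) — y1 is true.
  16. (y5 OR y1) — y1 is true.
  17. (y7 OR y5) — y5 is true.
  18. (NOT y8 OR y4 OR NOT y5) — y4 is true.
  19. (y7 OR y1 OR NOT y2) — y1 is true.
  20. (NOT y5 OR y4 OR NOT y2) — y4 is true.
  21. (y5 OR NOT y4 OR NOT y6) — NOT y6 is true.
  22. (y8 OR y4) — y8 is true.

y1=T, y2=F, y3=F, y4=T, y5=T, y6=F, y7=T, y8=T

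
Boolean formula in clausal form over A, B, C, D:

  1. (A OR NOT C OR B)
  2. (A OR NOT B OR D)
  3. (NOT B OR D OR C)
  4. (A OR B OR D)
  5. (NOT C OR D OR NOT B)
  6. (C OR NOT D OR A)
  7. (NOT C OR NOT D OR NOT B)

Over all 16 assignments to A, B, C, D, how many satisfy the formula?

5

The models are:
  A=1 B=0 C=0 D=0
  A=1 B=0 C=0 D=1
  A=1 B=0 C=1 D=0
  A=1 B=0 C=1 D=1
  A=1 B=1 C=0 D=1
That's 5 in total.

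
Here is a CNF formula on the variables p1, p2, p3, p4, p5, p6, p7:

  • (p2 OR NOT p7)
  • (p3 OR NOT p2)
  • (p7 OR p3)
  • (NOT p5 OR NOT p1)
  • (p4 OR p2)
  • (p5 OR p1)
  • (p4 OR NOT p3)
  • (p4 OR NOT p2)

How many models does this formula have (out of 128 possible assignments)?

12

Split on p2, then p3.
  p2=1, p3=1: p6, p7 free; 2 ways for (p1,p4,p5) × 2^2 = 8.
  p2=1, p3=0: a clause becomes empty — 0.
  p2=0, p3=1: remaining (p1,p4,p5,p6,p7) ∈ {(0,1,1,0,0); (0,1,1,1,0); (1,1,0,0,0); (1,1,0,1,0)} — 4.
  p2=0, p3=0: a clause becomes empty — 0.
Total: 8 + 0 + 4 + 0 = 12.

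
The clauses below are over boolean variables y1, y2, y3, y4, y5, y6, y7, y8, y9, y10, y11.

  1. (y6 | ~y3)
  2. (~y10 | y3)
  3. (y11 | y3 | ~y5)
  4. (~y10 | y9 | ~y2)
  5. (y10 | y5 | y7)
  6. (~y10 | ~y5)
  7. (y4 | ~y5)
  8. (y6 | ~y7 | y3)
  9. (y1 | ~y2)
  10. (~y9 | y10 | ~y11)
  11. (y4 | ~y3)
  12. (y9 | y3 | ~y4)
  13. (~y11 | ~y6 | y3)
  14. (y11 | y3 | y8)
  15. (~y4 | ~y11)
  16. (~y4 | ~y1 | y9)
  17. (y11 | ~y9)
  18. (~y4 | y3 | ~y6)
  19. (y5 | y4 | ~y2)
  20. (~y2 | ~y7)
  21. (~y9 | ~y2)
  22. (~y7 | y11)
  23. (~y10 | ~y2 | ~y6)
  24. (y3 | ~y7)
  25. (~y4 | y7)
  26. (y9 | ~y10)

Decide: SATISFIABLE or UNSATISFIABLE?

y3 = True:
  propagation gives y6=True, y4=True, y11=False, y9=False; an empty clause results — contradiction.
y3 = False:
  propagation gives y10=False, y7=False, y5=True, y11=True; an empty clause results — contradiction.
Every branch closes, so no satisfying assignment exists.

UNSATISFIABLE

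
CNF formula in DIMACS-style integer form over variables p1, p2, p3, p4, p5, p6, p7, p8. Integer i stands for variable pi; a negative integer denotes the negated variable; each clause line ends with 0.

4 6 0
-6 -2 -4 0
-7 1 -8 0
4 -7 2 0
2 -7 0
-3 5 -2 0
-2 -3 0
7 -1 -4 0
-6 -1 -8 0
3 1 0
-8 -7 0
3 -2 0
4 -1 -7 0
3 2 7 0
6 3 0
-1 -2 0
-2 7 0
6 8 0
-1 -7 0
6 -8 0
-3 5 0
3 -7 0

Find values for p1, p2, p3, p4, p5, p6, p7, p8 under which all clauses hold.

p5 occurs only positively in the remaining clauses — set p5 = True.
Try p1 = True.
  then p2 is forced to False.
  then p7 is forced to False.
  then p4 is forced to False.
  then p6 is forced to True.
  then p8 is forced to False.
  then p3 is forced to True.
Every clause has at least one true literal under this assignment.

p1 = True, p2 = False, p3 = True, p4 = False, p5 = True, p6 = True, p7 = False, p8 = False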